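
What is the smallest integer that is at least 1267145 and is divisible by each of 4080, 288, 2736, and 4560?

The integer must be a common multiple of 4080, 288, 2736, and 4560, so a multiple of their LCM.
4080 = 2^4 × 3 × 5 × 17
288 = 2^5 × 3^2
2736 = 2^4 × 3^2 × 19
4560 = 2^4 × 3 × 5 × 19
LCM(4080, 288, 2736, 4560) = 2^5 × 3^2 × 5 × 17 × 19 = 465120.
Smallest multiple of 465120 that is ≥ 1267145: ⌈1267145/465120⌉ × 465120 = 3 × 465120 = 1395360.

1395360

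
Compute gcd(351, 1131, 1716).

351 = 3^3 × 13
1131 = 3 × 13 × 29
1716 = 2^2 × 3 × 11 × 13
gcd(351, 1131, 1716) = 3 × 13 = 39.

39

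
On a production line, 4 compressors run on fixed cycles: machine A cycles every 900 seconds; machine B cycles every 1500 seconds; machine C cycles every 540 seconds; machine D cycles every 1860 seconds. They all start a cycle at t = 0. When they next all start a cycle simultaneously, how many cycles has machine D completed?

They are all back at their starting positions together after one LCM of the periods.
900 = 2^2 × 3^2 × 5^2
1500 = 2^2 × 3 × 5^3
540 = 2^2 × 3^3 × 5
1860 = 2^2 × 3 × 5 × 31
LCM(900, 1500, 540, 1860) = 2^2 × 3^3 × 5^3 × 31 = 418500.
Cycles for period 1860: 418500 / 1860 = 225.

225 cycles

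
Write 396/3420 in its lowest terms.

11/95

396 = 2^2 × 3^2 × 11
3420 = 2^2 × 3^2 × 5 × 19
gcd(396, 3420) = 2^2 × 3^2 = 36.
Divide numerator and denominator by 36: 396/3420 = 11/95.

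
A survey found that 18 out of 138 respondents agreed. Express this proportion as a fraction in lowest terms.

3/23

18 = 2 × 3^2
138 = 2 × 3 × 23
gcd(18, 138) = 2 × 3 = 6.
Divide numerator and denominator by 6: 18/138 = 3/23.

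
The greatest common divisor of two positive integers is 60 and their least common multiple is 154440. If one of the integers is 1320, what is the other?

For two integers, gcd × lcm = product, so the other is (60 × 154440) / 1320 = 9266400 / 1320 = 7020.

7020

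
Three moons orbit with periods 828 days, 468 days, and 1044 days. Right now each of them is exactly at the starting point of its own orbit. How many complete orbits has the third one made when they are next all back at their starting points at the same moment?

299 orbits

The first common completion time is the LCM of the periods.
828 = 2^2 × 3^2 × 23
468 = 2^2 × 3^2 × 13
1044 = 2^2 × 3^2 × 29
LCM(828, 468, 1044) = 2^2 × 3^2 × 13 × 23 × 29 = 312156.
Orbits for period 1044: 312156 / 1044 = 299.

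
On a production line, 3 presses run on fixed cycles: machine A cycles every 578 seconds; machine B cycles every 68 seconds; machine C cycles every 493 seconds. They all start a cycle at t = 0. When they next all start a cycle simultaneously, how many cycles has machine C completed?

All finish a whole number of cycles simultaneously at t = LCM of the periods.
578 = 2 × 17^2
68 = 2^2 × 17
493 = 17 × 29
LCM(578, 68, 493) = 2^2 × 17^2 × 29 = 33524.
Cycles for period 493: 33524 / 493 = 68.

68 cycles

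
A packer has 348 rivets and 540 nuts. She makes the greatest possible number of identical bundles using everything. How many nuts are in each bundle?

45

Number of bundles = gcd(348, 540).
348 = 2^2 × 3 × 29
540 = 2^2 × 3^3 × 5
gcd(348, 540) = 2^2 × 3 = 12.
nuts per bundle = 540 / 12 = 45.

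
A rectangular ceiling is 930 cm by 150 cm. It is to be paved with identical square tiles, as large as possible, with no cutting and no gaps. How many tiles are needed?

Tile side = gcd(930, 150).
930 = 2 × 3 × 5 × 31
150 = 2 × 3 × 5^2
gcd(930, 150) = 2 × 3 × 5 = 30.
Tiles: (930/30) × (150/30) = 31 × 5 = 155.

155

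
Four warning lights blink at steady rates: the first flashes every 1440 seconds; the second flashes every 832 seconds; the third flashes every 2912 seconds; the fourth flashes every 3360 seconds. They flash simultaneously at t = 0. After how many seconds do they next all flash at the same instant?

We need the least common multiple of the intervals.
1440 = 2^5 × 3^2 × 5
832 = 2^6 × 13
2912 = 2^5 × 7 × 13
3360 = 2^5 × 3 × 5 × 7
LCM(1440, 832, 2912, 3360) = 2^6 × 3^2 × 5 × 7 × 13 = 262080.

262080 seconds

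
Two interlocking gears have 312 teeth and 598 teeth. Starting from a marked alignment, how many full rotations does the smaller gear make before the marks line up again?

All finish a whole number of cycles simultaneously at t = LCM of the periods.
312 = 2^3 × 3 × 13
598 = 2 × 13 × 23
LCM(312, 598) = 2^3 × 3 × 13 × 23 = 7176.
Rotations for period 312: 7176 / 312 = 23.

23 rotations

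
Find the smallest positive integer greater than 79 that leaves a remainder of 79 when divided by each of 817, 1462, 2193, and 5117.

583417

N − 79 must be a common multiple of 817, 1462, 2193, and 5117.
817 = 19 × 43
1462 = 2 × 17 × 43
2193 = 3 × 17 × 43
5117 = 7 × 17 × 43
LCM(817, 1462, 2193, 5117) = 2 × 3 × 7 × 17 × 19 × 43 = 583338.
Smallest N > 79 is LCM + 79 = 583338 + 79 = 583417.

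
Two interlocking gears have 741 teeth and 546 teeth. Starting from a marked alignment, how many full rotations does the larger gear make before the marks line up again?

14 rotations

The first common completion time is the LCM of the periods.
741 = 3 × 13 × 19
546 = 2 × 3 × 7 × 13
LCM(741, 546) = 2 × 3 × 7 × 13 × 19 = 10374.
Rotations for period 741: 10374 / 741 = 14.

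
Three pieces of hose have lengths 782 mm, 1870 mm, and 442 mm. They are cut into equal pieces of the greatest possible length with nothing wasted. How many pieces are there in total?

91

Piece length = gcd(782, 1870, 442).
782 = 2 × 17 × 23
1870 = 2 × 5 × 11 × 17
442 = 2 × 13 × 17
gcd(782, 1870, 442) = 2 × 17 = 34.
Total pieces = 782/34 + 1870/34 + 442/34 = 23 + 55 + 13 = 91.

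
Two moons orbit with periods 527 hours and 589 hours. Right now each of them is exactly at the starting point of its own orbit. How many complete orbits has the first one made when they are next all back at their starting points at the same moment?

19 orbits

The first common completion time is the LCM of the periods.
527 = 17 × 31
589 = 19 × 31
LCM(527, 589) = 17 × 19 × 31 = 10013.
Orbits for period 527: 10013 / 527 = 19.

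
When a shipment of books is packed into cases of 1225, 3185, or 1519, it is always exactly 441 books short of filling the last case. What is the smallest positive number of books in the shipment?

493234

Being 441 short of a full case of size k means N ≡ −441 (mod k), i.e. N + 441 is a multiple of each size.
1225 = 5^2 × 7^2
3185 = 5 × 7^2 × 13
1519 = 7^2 × 31
LCM(1225, 3185, 1519) = 5^2 × 7^2 × 13 × 31 = 493675.
Smallest positive N is 493675 − 441 = 493234.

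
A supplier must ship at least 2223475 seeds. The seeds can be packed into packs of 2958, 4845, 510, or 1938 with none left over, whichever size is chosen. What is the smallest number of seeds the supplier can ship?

2248080

The number of seeds must be a common multiple of 2958, 4845, 510, and 1938, so a multiple of their LCM.
2958 = 2 × 3 × 17 × 29
4845 = 3 × 5 × 17 × 19
510 = 2 × 3 × 5 × 17
1938 = 2 × 3 × 17 × 19
LCM(2958, 4845, 510, 1938) = 2 × 3 × 5 × 17 × 19 × 29 = 281010.
Smallest multiple of 281010 that is ≥ 2223475: ⌈2223475/281010⌉ × 281010 = 8 × 281010 = 2248080.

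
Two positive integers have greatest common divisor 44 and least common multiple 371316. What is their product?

16337904

For any two positive integers, gcd × lcm = product = 44 × 371316 = 16337904.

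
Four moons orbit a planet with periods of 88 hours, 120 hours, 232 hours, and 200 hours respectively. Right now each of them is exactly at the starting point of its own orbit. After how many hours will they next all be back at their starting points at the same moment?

191400 hours

We need the least common multiple of the intervals.
88 = 2^3 × 11
120 = 2^3 × 3 × 5
232 = 2^3 × 29
200 = 2^3 × 5^2
LCM(88, 120, 232, 200) = 2^3 × 3 × 5^2 × 11 × 29 = 191400.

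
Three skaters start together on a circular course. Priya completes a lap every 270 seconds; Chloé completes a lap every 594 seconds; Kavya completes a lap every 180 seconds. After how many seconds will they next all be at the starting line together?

We need the least common multiple of the intervals.
270 = 2 × 3^3 × 5
594 = 2 × 3^3 × 11
180 = 2^2 × 3^2 × 5
LCM(270, 594, 180) = 2^2 × 3^3 × 5 × 11 = 5940.

5940 seconds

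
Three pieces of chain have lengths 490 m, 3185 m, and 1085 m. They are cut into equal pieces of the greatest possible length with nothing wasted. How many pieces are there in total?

136

Piece length = gcd(490, 3185, 1085).
490 = 2 × 5 × 7^2
3185 = 5 × 7^2 × 13
1085 = 5 × 7 × 31
gcd(490, 3185, 1085) = 5 × 7 = 35.
Total pieces = 490/35 + 3185/35 + 1085/35 = 14 + 91 + 31 = 136.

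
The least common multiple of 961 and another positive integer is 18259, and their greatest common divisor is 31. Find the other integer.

589

gcd × lcm = product of the two integers, so the other integer is (31 × 18259) / 961 = 589.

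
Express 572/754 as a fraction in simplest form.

572 = 2^2 × 11 × 13
754 = 2 × 13 × 29
gcd(572, 754) = 2 × 13 = 26.
Divide numerator and denominator by 26: 572/754 = 22/29.

22/29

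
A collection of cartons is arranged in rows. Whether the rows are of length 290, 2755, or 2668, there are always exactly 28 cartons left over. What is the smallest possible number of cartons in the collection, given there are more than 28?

N − 28 must be a common multiple of 290, 2755, and 2668.
290 = 2 × 5 × 29
2755 = 5 × 19 × 29
2668 = 2^2 × 23 × 29
LCM(290, 2755, 2668) = 2^2 × 5 × 19 × 23 × 29 = 253460.
Smallest N > 28 is LCM + 28 = 253460 + 28 = 253488.

253488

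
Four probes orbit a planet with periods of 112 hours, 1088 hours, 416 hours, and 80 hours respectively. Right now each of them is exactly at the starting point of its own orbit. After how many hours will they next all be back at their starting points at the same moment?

495040 hours

They coincide at every common multiple of the periods; the first is the LCM.
112 = 2^4 × 7
1088 = 2^6 × 17
416 = 2^5 × 13
80 = 2^4 × 5
LCM(112, 1088, 416, 80) = 2^6 × 5 × 7 × 13 × 17 = 495040.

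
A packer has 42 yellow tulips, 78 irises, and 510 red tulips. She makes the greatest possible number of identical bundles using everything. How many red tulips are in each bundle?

Number of bundles = gcd(42, 78, 510).
42 = 2 × 3 × 7
78 = 2 × 3 × 13
510 = 2 × 3 × 5 × 17
gcd(42, 78, 510) = 2 × 3 = 6.
red tulips per bundle = 510 / 6 = 85.

85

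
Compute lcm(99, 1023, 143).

39897

99 = 3^2 × 11
1023 = 3 × 11 × 31
143 = 11 × 13
LCM(99, 1023, 143) = 3^2 × 11 × 13 × 31 = 39897.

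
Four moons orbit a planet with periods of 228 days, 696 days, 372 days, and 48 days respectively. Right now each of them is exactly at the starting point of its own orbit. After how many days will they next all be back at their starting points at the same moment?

819888 days

The first simultaneous occurrence is after LCM of the individual periods.
228 = 2^2 × 3 × 19
696 = 2^3 × 3 × 29
372 = 2^2 × 3 × 31
48 = 2^4 × 3
LCM(228, 696, 372, 48) = 2^4 × 3 × 19 × 29 × 31 = 819888.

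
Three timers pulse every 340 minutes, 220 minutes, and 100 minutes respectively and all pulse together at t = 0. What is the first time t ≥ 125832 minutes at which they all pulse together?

130900 minutes

Joint pulses occur at multiples of LCM(340, 220, 100).
340 = 2^2 × 5 × 17
220 = 2^2 × 5 × 11
100 = 2^2 × 5^2
LCM(340, 220, 100) = 2^2 × 5^2 × 11 × 17 = 18700.
Smallest multiple of 18700 that is ≥ 125832: ⌈125832/18700⌉ × 18700 = 7 × 18700 = 130900.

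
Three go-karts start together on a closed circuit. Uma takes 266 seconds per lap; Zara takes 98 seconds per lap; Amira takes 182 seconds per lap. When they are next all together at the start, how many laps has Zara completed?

They are all back at their starting positions together after one LCM of the periods.
266 = 2 × 7 × 19
98 = 2 × 7^2
182 = 2 × 7 × 13
LCM(266, 98, 182) = 2 × 7^2 × 13 × 19 = 24206.
Laps for period 98: 24206 / 98 = 247.

247 laps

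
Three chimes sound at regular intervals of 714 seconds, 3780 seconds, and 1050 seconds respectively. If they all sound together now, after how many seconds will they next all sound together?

They coincide at every common multiple of the periods; the first is the LCM.
714 = 2 × 3 × 7 × 17
3780 = 2^2 × 3^3 × 5 × 7
1050 = 2 × 3 × 5^2 × 7
LCM(714, 3780, 1050) = 2^2 × 3^3 × 5^2 × 7 × 17 = 321300.

321300 seconds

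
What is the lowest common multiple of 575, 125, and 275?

31625

575 = 5^2 × 23
125 = 5^3
275 = 5^2 × 11
LCM(575, 125, 275) = 5^3 × 11 × 23 = 31625.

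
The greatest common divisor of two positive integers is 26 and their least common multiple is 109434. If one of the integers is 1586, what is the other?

1794

For two integers, gcd × lcm = product, so the other is (26 × 109434) / 1586 = 2845284 / 1586 = 1794.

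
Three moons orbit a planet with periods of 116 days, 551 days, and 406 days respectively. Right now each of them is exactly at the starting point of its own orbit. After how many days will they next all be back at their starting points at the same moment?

We need the least common multiple of the intervals.
116 = 2^2 × 29
551 = 19 × 29
406 = 2 × 7 × 29
LCM(116, 551, 406) = 2^2 × 7 × 19 × 29 = 15428.

15428 days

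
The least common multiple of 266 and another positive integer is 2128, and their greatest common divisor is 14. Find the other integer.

gcd × lcm = product of the two integers, so the other integer is (14 × 2128) / 266 = 112.

112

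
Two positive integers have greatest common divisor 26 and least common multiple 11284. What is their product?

For any two positive integers, gcd × lcm = product = 26 × 11284 = 293384.

293384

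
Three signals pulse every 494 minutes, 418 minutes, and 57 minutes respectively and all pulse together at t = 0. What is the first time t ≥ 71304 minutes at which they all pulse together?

81510 minutes

Joint pulses occur at multiples of LCM(494, 418, 57).
494 = 2 × 13 × 19
418 = 2 × 11 × 19
57 = 3 × 19
LCM(494, 418, 57) = 2 × 3 × 11 × 13 × 19 = 16302.
Smallest multiple of 16302 that is ≥ 71304: ⌈71304/16302⌉ × 16302 = 5 × 16302 = 81510.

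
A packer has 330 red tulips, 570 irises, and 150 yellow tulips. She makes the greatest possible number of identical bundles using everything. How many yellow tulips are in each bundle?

5

Number of bundles = gcd(330, 570, 150).
330 = 2 × 3 × 5 × 11
570 = 2 × 3 × 5 × 19
150 = 2 × 3 × 5^2
gcd(330, 570, 150) = 2 × 3 × 5 = 30.
yellow tulips per bundle = 150 / 30 = 5.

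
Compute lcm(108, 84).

108 = 2^2 × 3^3
84 = 2^2 × 3 × 7
LCM(108, 84) = 2^2 × 3^3 × 7 = 756.

756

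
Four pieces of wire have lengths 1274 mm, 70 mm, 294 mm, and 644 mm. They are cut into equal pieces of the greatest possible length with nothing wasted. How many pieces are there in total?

163

Piece length = gcd(1274, 70, 294, 644).
1274 = 2 × 7^2 × 13
70 = 2 × 5 × 7
294 = 2 × 3 × 7^2
644 = 2^2 × 7 × 23
gcd(1274, 70, 294, 644) = 2 × 7 = 14.
Total pieces = 1274/14 + 70/14 + 294/14 + 644/14 = 91 + 5 + 21 + 46 = 163.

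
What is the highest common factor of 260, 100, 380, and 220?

20

260 = 2^2 × 5 × 13
100 = 2^2 × 5^2
380 = 2^2 × 5 × 19
220 = 2^2 × 5 × 11
gcd(260, 100, 380, 220) = 2^2 × 5 = 20.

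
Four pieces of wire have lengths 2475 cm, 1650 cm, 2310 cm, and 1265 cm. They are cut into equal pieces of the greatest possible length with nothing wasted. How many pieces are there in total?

140

Piece length = gcd(2475, 1650, 2310, 1265).
2475 = 3^2 × 5^2 × 11
1650 = 2 × 3 × 5^2 × 11
2310 = 2 × 3 × 5 × 7 × 11
1265 = 5 × 11 × 23
gcd(2475, 1650, 2310, 1265) = 5 × 11 = 55.
Total pieces = 2475/55 + 1650/55 + 2310/55 + 1265/55 = 45 + 30 + 42 + 23 = 140.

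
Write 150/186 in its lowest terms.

150 = 2 × 3 × 5^2
186 = 2 × 3 × 31
gcd(150, 186) = 2 × 3 = 6.
Divide numerator and denominator by 6: 150/186 = 25/31.

25/31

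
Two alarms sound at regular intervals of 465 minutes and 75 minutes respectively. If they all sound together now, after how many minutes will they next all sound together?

2325 minutes

We need the least common multiple of the intervals.
465 = 3 × 5 × 31
75 = 3 × 5^2
LCM(465, 75) = 3 × 5^2 × 31 = 2325.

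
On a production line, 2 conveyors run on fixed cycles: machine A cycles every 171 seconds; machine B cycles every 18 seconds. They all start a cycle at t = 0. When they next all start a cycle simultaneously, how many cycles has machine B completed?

The first common completion time is the LCM of the periods.
171 = 3^2 × 19
18 = 2 × 3^2
LCM(171, 18) = 2 × 3^2 × 19 = 342.
Cycles for period 18: 342 / 18 = 19.

19 cycles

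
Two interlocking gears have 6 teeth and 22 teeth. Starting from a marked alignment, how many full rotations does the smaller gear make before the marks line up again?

All finish a whole number of cycles simultaneously at t = LCM of the periods.
6 = 2 × 3
22 = 2 × 11
LCM(6, 22) = 2 × 3 × 11 = 66.
Rotations for period 6: 66 / 6 = 11.

11 rotations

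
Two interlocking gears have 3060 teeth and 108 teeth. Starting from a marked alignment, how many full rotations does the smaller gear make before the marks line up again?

85 rotations

They are all back at their starting positions together after one LCM of the periods.
3060 = 2^2 × 3^2 × 5 × 17
108 = 2^2 × 3^3
LCM(3060, 108) = 2^2 × 3^3 × 5 × 17 = 9180.
Rotations for period 108: 9180 / 108 = 85.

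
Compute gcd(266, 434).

266 = 2 × 7 × 19
434 = 2 × 7 × 31
gcd(266, 434) = 2 × 7 = 14.

14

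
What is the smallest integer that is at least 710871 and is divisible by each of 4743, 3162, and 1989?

The integer must be a common multiple of 4743, 3162, and 1989, so a multiple of their LCM.
4743 = 3^2 × 17 × 31
3162 = 2 × 3 × 17 × 31
1989 = 3^2 × 13 × 17
LCM(4743, 3162, 1989) = 2 × 3^2 × 13 × 17 × 31 = 123318.
Smallest multiple of 123318 that is ≥ 710871: ⌈710871/123318⌉ × 123318 = 6 × 123318 = 739908.

739908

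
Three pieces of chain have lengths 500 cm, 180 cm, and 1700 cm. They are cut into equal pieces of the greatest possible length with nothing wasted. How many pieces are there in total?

Piece length = gcd(500, 180, 1700).
500 = 2^2 × 5^3
180 = 2^2 × 3^2 × 5
1700 = 2^2 × 5^2 × 17
gcd(500, 180, 1700) = 2^2 × 5 = 20.
Total pieces = 500/20 + 180/20 + 1700/20 = 25 + 9 + 85 = 119.

119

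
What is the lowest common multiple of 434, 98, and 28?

434 = 2 × 7 × 31
98 = 2 × 7^2
28 = 2^2 × 7
LCM(434, 98, 28) = 2^2 × 7^2 × 31 = 6076.

6076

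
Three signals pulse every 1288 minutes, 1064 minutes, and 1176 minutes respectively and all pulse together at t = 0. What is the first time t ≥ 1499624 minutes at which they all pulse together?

Joint pulses occur at multiples of LCM(1288, 1064, 1176).
1288 = 2^3 × 7 × 23
1064 = 2^3 × 7 × 19
1176 = 2^3 × 3 × 7^2
LCM(1288, 1064, 1176) = 2^3 × 3 × 7^2 × 19 × 23 = 513912.
Smallest multiple of 513912 that is ≥ 1499624: ⌈1499624/513912⌉ × 513912 = 3 × 513912 = 1541736.

1541736 minutes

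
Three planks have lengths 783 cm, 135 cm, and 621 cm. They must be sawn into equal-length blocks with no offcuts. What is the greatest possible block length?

This is the greatest common divisor of 783, 135, and 621.
783 = 3^3 × 29
135 = 3^3 × 5
621 = 3^3 × 23
gcd(783, 135, 621) = 3^3 = 27.

27 cm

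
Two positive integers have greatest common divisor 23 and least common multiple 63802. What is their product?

For any two positive integers, gcd × lcm = product = 23 × 63802 = 1467446.

1467446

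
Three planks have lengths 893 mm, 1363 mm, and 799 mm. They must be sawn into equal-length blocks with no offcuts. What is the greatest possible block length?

47 mm

The block length must divide every plank, so the greatest is gcd(893, 1363, 799).
893 = 19 × 47
1363 = 29 × 47
799 = 17 × 47
gcd(893, 1363, 799) = 47.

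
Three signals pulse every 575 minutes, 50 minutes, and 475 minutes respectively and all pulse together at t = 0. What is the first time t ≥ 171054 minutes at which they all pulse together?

174800 minutes

Joint pulses occur at multiples of LCM(575, 50, 475).
575 = 5^2 × 23
50 = 2 × 5^2
475 = 5^2 × 19
LCM(575, 50, 475) = 2 × 5^2 × 19 × 23 = 21850.
Smallest multiple of 21850 that is ≥ 171054: ⌈171054/21850⌉ × 21850 = 8 × 21850 = 174800.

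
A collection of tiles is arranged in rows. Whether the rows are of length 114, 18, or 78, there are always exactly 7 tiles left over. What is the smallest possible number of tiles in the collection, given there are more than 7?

4453

N − 7 must be a common multiple of 114, 18, and 78.
114 = 2 × 3 × 19
18 = 2 × 3^2
78 = 2 × 3 × 13
LCM(114, 18, 78) = 2 × 3^2 × 13 × 19 = 4446.
Smallest N > 7 is LCM + 7 = 4446 + 7 = 4453.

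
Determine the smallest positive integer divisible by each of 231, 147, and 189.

231 = 3 × 7 × 11
147 = 3 × 7^2
189 = 3^3 × 7
LCM(231, 147, 189) = 3^3 × 7^2 × 11 = 14553.

14553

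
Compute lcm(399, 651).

399 = 3 × 7 × 19
651 = 3 × 7 × 31
LCM(399, 651) = 3 × 7 × 19 × 31 = 12369.

12369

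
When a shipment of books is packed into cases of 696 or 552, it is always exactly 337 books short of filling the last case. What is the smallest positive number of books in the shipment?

15671

Being 337 short of a full case of size k means N ≡ −337 (mod k), i.e. N + 337 is a multiple of each size.
696 = 2^3 × 3 × 29
552 = 2^3 × 3 × 23
LCM(696, 552) = 2^3 × 3 × 23 × 29 = 16008.
Smallest positive N is 16008 − 337 = 15671.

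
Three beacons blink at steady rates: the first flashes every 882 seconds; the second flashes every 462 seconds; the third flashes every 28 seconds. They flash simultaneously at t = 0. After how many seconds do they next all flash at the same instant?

They coincide at every common multiple of the periods; the first is the LCM.
882 = 2 × 3^2 × 7^2
462 = 2 × 3 × 7 × 11
28 = 2^2 × 7
LCM(882, 462, 28) = 2^2 × 3^2 × 7^2 × 11 = 19404.

19404 seconds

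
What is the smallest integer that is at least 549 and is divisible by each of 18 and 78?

702

The integer must be a common multiple of 18 and 78, so a multiple of their LCM.
18 = 2 × 3^2
78 = 2 × 3 × 13
LCM(18, 78) = 2 × 3^2 × 13 = 234.
Smallest multiple of 234 that is ≥ 549: ⌈549/234⌉ × 234 = 3 × 234 = 702.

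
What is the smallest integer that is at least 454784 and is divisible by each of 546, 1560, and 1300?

The integer must be a common multiple of 546, 1560, and 1300, so a multiple of their LCM.
546 = 2 × 3 × 7 × 13
1560 = 2^3 × 3 × 5 × 13
1300 = 2^2 × 5^2 × 13
LCM(546, 1560, 1300) = 2^3 × 3 × 5^2 × 7 × 13 = 54600.
Smallest multiple of 54600 that is ≥ 454784: ⌈454784/54600⌉ × 54600 = 9 × 54600 = 491400.

491400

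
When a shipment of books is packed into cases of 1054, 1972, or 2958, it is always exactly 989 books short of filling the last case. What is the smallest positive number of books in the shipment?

Being 989 short of a full case of size k means N ≡ −989 (mod k), i.e. N + 989 is a multiple of each size.
1054 = 2 × 17 × 31
1972 = 2^2 × 17 × 29
2958 = 2 × 3 × 17 × 29
LCM(1054, 1972, 2958) = 2^2 × 3 × 17 × 29 × 31 = 183396.
Smallest positive N is 183396 − 989 = 182407.

182407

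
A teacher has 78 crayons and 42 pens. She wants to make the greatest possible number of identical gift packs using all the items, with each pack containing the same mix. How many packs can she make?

6 packs

By the Euclidean algorithm:
78 = 1 × 42 + 36
42 = 1 × 36 + 6
36 = 6 × 6 + 0
gcd(78, 42) = 6.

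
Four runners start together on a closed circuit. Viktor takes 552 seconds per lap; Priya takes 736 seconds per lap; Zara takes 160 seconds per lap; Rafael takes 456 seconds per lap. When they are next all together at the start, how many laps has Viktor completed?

380 laps

All finish a whole number of cycles simultaneously at t = LCM of the periods.
552 = 2^3 × 3 × 23
736 = 2^5 × 23
160 = 2^5 × 5
456 = 2^3 × 3 × 19
LCM(552, 736, 160, 456) = 2^5 × 3 × 5 × 19 × 23 = 209760.
Laps for period 552: 209760 / 552 = 380.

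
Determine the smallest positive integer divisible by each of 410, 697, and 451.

410 = 2 × 5 × 41
697 = 17 × 41
451 = 11 × 41
LCM(410, 697, 451) = 2 × 5 × 11 × 17 × 41 = 76670.

76670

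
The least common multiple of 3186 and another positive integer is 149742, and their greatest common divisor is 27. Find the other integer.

1269

gcd × lcm = product of the two integers, so the other integer is (27 × 149742) / 3186 = 1269.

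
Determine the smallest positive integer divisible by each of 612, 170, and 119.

612 = 2^2 × 3^2 × 17
170 = 2 × 5 × 17
119 = 7 × 17
LCM(612, 170, 119) = 2^2 × 3^2 × 5 × 7 × 17 = 21420.

21420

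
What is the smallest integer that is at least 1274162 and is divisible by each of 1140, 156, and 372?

1378260

The integer must be a common multiple of 1140, 156, and 372, so a multiple of their LCM.
1140 = 2^2 × 3 × 5 × 19
156 = 2^2 × 3 × 13
372 = 2^2 × 3 × 31
LCM(1140, 156, 372) = 2^2 × 3 × 5 × 13 × 19 × 31 = 459420.
Smallest multiple of 459420 that is ≥ 1274162: ⌈1274162/459420⌉ × 459420 = 3 × 459420 = 1378260.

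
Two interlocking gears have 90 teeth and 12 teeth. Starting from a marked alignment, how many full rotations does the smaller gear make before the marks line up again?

The first common completion time is the LCM of the periods.
90 = 2 × 3^2 × 5
12 = 2^2 × 3
LCM(90, 12) = 2^2 × 3^2 × 5 = 180.
Rotations for period 12: 180 / 12 = 15.

15 rotations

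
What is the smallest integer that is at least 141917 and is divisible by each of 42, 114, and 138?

146832

The integer must be a common multiple of 42, 114, and 138, so a multiple of their LCM.
42 = 2 × 3 × 7
114 = 2 × 3 × 19
138 = 2 × 3 × 23
LCM(42, 114, 138) = 2 × 3 × 7 × 19 × 23 = 18354.
Smallest multiple of 18354 that is ≥ 141917: ⌈141917/18354⌉ × 18354 = 8 × 18354 = 146832.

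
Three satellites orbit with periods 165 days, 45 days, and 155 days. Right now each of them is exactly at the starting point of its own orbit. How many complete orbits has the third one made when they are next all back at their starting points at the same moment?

They are all back at their starting positions together after one LCM of the periods.
165 = 3 × 5 × 11
45 = 3^2 × 5
155 = 5 × 31
LCM(165, 45, 155) = 3^2 × 5 × 11 × 31 = 15345.
Orbits for period 155: 15345 / 155 = 99.

99 orbits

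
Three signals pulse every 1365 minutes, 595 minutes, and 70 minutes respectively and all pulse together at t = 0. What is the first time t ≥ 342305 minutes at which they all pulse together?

371280 minutes

Joint pulses occur at multiples of LCM(1365, 595, 70).
1365 = 3 × 5 × 7 × 13
595 = 5 × 7 × 17
70 = 2 × 5 × 7
LCM(1365, 595, 70) = 2 × 3 × 5 × 7 × 13 × 17 = 46410.
Smallest multiple of 46410 that is ≥ 342305: ⌈342305/46410⌉ × 46410 = 8 × 46410 = 371280.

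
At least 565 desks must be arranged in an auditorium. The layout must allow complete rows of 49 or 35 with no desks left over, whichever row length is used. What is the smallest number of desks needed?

The number of desks must be a common multiple of 49 and 35, so a multiple of their LCM.
49 = 7^2
35 = 5 × 7
LCM(49, 35) = 5 × 7^2 = 245.
Smallest multiple of 245 that is ≥ 565: ⌈565/245⌉ × 245 = 3 × 245 = 735.

735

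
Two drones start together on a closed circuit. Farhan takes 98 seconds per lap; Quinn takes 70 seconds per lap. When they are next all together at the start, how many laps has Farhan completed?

They are all back at their starting positions together after one LCM of the periods.
98 = 2 × 7^2
70 = 2 × 5 × 7
LCM(98, 70) = 2 × 5 × 7^2 = 490.
Laps for period 98: 490 / 98 = 5.

5 laps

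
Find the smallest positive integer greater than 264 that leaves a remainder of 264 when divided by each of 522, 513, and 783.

30018

N − 264 must be a common multiple of 522, 513, and 783.
522 = 2 × 3^2 × 29
513 = 3^3 × 19
783 = 3^3 × 29
LCM(522, 513, 783) = 2 × 3^3 × 19 × 29 = 29754.
Smallest N > 264 is LCM + 264 = 29754 + 264 = 30018.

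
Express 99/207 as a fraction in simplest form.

99 = 3^2 × 11
207 = 3^2 × 23
gcd(99, 207) = 3^2 = 9.
Divide numerator and denominator by 9: 99/207 = 11/23.

11/23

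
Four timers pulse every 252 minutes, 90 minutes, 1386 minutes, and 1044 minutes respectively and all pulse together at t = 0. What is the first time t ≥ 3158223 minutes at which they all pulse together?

Joint pulses occur at multiples of LCM(252, 90, 1386, 1044).
252 = 2^2 × 3^2 × 7
90 = 2 × 3^2 × 5
1386 = 2 × 3^2 × 7 × 11
1044 = 2^2 × 3^2 × 29
LCM(252, 90, 1386, 1044) = 2^2 × 3^2 × 5 × 7 × 11 × 29 = 401940.
Smallest multiple of 401940 that is ≥ 3158223: ⌈3158223/401940⌉ × 401940 = 8 × 401940 = 3215520.

3215520 minutes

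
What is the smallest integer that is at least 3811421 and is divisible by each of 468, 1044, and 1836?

4153032

The integer must be a common multiple of 468, 1044, and 1836, so a multiple of their LCM.
468 = 2^2 × 3^2 × 13
1044 = 2^2 × 3^2 × 29
1836 = 2^2 × 3^3 × 17
LCM(468, 1044, 1836) = 2^2 × 3^3 × 13 × 17 × 29 = 692172.
Smallest multiple of 692172 that is ≥ 3811421: ⌈3811421/692172⌉ × 692172 = 6 × 692172 = 4153032.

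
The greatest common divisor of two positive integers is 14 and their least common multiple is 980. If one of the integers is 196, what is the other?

For two integers, gcd × lcm = product, so the other is (14 × 980) / 196 = 13720 / 196 = 70.

70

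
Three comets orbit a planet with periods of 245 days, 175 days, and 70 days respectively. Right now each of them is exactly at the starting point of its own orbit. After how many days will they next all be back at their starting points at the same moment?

They coincide at every common multiple of the periods; the first is the LCM.
245 = 5 × 7^2
175 = 5^2 × 7
70 = 2 × 5 × 7
LCM(245, 175, 70) = 2 × 5^2 × 7^2 = 2450.

2450 days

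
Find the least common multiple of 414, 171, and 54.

23598

414 = 2 × 3^2 × 23
171 = 3^2 × 19
54 = 2 × 3^3
LCM(414, 171, 54) = 2 × 3^3 × 19 × 23 = 23598.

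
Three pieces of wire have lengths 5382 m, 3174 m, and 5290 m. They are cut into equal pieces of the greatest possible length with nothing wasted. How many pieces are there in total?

Piece length = gcd(5382, 3174, 5290).
5382 = 2 × 3^2 × 13 × 23
3174 = 2 × 3 × 23^2
5290 = 2 × 5 × 23^2
gcd(5382, 3174, 5290) = 2 × 23 = 46.
Total pieces = 5382/46 + 3174/46 + 5290/46 = 117 + 69 + 115 = 301.

301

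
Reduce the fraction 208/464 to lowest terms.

13/29

208 = 2^4 × 13
464 = 2^4 × 29
gcd(208, 464) = 2^4 = 16.
Divide numerator and denominator by 16: 208/464 = 13/29.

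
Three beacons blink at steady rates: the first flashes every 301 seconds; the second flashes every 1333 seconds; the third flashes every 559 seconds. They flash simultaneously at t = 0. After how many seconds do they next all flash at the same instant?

The first simultaneous occurrence is after LCM of the individual periods.
301 = 7 × 43
1333 = 31 × 43
559 = 13 × 43
LCM(301, 1333, 559) = 7 × 13 × 31 × 43 = 121303.

121303 seconds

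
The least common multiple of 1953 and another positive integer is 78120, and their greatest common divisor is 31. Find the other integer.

1240

gcd × lcm = product of the two integers, so the other integer is (31 × 78120) / 1953 = 1240.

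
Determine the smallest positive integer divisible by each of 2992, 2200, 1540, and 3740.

2992 = 2^4 × 11 × 17
2200 = 2^3 × 5^2 × 11
1540 = 2^2 × 5 × 7 × 11
3740 = 2^2 × 5 × 11 × 17
LCM(2992, 2200, 1540, 3740) = 2^4 × 5^2 × 7 × 11 × 17 = 523600.

523600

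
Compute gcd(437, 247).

19

437 = 19 × 23
247 = 13 × 19
gcd(437, 247) = 19.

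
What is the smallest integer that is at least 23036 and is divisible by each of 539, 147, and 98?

25872

The integer must be a common multiple of 539, 147, and 98, so a multiple of their LCM.
539 = 7^2 × 11
147 = 3 × 7^2
98 = 2 × 7^2
LCM(539, 147, 98) = 2 × 3 × 7^2 × 11 = 3234.
Smallest multiple of 3234 that is ≥ 23036: ⌈23036/3234⌉ × 3234 = 8 × 3234 = 25872.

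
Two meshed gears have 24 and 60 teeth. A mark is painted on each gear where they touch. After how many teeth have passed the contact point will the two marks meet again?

120 teeth

We need the least common multiple of the intervals.
24 = 2^3 × 3
60 = 2^2 × 3 × 5
LCM(24, 60) = 2^3 × 3 × 5 = 120.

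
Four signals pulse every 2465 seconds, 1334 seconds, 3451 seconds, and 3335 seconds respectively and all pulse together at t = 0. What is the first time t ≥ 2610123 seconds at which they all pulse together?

3174920 seconds

Joint pulses occur at multiples of LCM(2465, 1334, 3451, 3335).
2465 = 5 × 17 × 29
1334 = 2 × 23 × 29
3451 = 7 × 17 × 29
3335 = 5 × 23 × 29
LCM(2465, 1334, 3451, 3335) = 2 × 5 × 7 × 17 × 23 × 29 = 793730.
Smallest multiple of 793730 that is ≥ 2610123: ⌈2610123/793730⌉ × 793730 = 4 × 793730 = 3174920.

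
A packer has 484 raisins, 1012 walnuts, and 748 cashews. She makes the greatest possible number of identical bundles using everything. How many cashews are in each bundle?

17

Number of bundles = gcd(484, 1012, 748).
484 = 2^2 × 11^2
1012 = 2^2 × 11 × 23
748 = 2^2 × 11 × 17
gcd(484, 1012, 748) = 2^2 × 11 = 44.
cashews per bundle = 748 / 44 = 17.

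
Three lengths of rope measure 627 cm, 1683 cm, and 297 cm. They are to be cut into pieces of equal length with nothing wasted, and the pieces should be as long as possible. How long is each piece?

33 cm

Each piece length must divide every original length, so the longest possible is gcd(627, 1683, 297).
627 = 3 × 11 × 19
1683 = 3^2 × 11 × 17
297 = 3^3 × 11
gcd(627, 1683, 297) = 3 × 11 = 33.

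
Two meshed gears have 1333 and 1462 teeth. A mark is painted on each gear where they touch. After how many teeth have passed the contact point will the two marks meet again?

We need the least common multiple of the intervals.
1333 = 31 × 43
1462 = 2 × 17 × 43
LCM(1333, 1462) = 2 × 17 × 31 × 43 = 45322.

45322 teeth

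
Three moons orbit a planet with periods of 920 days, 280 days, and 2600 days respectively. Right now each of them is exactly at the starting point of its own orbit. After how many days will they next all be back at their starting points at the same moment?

418600 days

The first simultaneous occurrence is after LCM of the individual periods.
920 = 2^3 × 5 × 23
280 = 2^3 × 5 × 7
2600 = 2^3 × 5^2 × 13
LCM(920, 280, 2600) = 2^3 × 5^2 × 7 × 13 × 23 = 418600.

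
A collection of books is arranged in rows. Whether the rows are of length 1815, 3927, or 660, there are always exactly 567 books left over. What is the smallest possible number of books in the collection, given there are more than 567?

N − 567 must be a common multiple of 1815, 3927, and 660.
1815 = 3 × 5 × 11^2
3927 = 3 × 7 × 11 × 17
660 = 2^2 × 3 × 5 × 11
LCM(1815, 3927, 660) = 2^2 × 3 × 5 × 7 × 11^2 × 17 = 863940.
Smallest N > 567 is LCM + 567 = 863940 + 567 = 864507.

864507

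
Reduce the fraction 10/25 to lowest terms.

2/5

10 = 2 × 5
25 = 5^2
gcd(10, 25) = 5.
Divide numerator and denominator by 5: 10/25 = 2/5.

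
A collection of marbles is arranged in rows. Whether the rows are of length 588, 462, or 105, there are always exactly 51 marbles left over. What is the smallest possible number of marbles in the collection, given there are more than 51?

N − 51 must be a common multiple of 588, 462, and 105.
588 = 2^2 × 3 × 7^2
462 = 2 × 3 × 7 × 11
105 = 3 × 5 × 7
LCM(588, 462, 105) = 2^2 × 3 × 5 × 7^2 × 11 = 32340.
Smallest N > 51 is LCM + 51 = 32340 + 51 = 32391.

32391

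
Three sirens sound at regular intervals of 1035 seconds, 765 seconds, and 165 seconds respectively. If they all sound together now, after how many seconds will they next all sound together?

We need the least common multiple of the intervals.
1035 = 3^2 × 5 × 23
765 = 3^2 × 5 × 17
165 = 3 × 5 × 11
LCM(1035, 765, 165) = 3^2 × 5 × 11 × 17 × 23 = 193545.

193545 seconds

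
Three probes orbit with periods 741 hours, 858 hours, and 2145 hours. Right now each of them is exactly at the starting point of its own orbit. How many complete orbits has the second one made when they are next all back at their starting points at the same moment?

They are all back at their starting positions together after one LCM of the periods.
741 = 3 × 13 × 19
858 = 2 × 3 × 11 × 13
2145 = 3 × 5 × 11 × 13
LCM(741, 858, 2145) = 2 × 3 × 5 × 11 × 13 × 19 = 81510.
Orbits for period 858: 81510 / 858 = 95.

95 orbits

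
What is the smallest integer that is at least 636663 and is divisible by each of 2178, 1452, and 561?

The integer must be a common multiple of 2178, 1452, and 561, so a multiple of their LCM.
2178 = 2 × 3^2 × 11^2
1452 = 2^2 × 3 × 11^2
561 = 3 × 11 × 17
LCM(2178, 1452, 561) = 2^2 × 3^2 × 11^2 × 17 = 74052.
Smallest multiple of 74052 that is ≥ 636663: ⌈636663/74052⌉ × 74052 = 9 × 74052 = 666468.

666468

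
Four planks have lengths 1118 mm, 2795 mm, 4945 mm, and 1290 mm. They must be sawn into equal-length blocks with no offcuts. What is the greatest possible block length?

43 mm

This is the greatest common divisor of 1118, 2795, 4945, and 1290.
1118 = 2 × 13 × 43
2795 = 5 × 13 × 43
4945 = 5 × 23 × 43
1290 = 2 × 3 × 5 × 43
gcd(1118, 2795, 4945, 1290) = 43.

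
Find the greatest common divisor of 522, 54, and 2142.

18

522 = 2 × 3^2 × 29
54 = 2 × 3^3
2142 = 2 × 3^2 × 7 × 17
gcd(522, 54, 2142) = 2 × 3^2 = 18.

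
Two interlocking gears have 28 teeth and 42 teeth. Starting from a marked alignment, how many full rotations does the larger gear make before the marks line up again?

2 rotations

They are all back at their starting positions together after one LCM of the periods.
28 = 2^2 × 7
42 = 2 × 3 × 7
LCM(28, 42) = 2^2 × 3 × 7 = 84.
Rotations for period 42: 84 / 42 = 2.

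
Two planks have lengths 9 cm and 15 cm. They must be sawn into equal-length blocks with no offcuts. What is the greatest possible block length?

3 cm

The block length must divide every plank, so the greatest is gcd(9, 15).
9 = 3^2
15 = 3 × 5
gcd(9, 15) = 3.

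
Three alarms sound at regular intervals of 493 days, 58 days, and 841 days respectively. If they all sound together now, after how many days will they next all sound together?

28594 days

The first simultaneous occurrence is after LCM of the individual periods.
493 = 17 × 29
58 = 2 × 29
841 = 29^2
LCM(493, 58, 841) = 2 × 17 × 29^2 = 28594.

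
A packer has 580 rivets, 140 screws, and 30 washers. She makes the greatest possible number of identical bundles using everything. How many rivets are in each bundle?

58

Number of bundles = gcd(580, 140, 30).
580 = 2^2 × 5 × 29
140 = 2^2 × 5 × 7
30 = 2 × 3 × 5
gcd(580, 140, 30) = 2 × 5 = 10.
rivets per bundle = 580 / 10 = 58.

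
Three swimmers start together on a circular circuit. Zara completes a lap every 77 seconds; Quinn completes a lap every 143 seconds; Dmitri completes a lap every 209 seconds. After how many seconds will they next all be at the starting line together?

The first simultaneous occurrence is after LCM of the individual periods.
77 = 7 × 11
143 = 11 × 13
209 = 11 × 19
LCM(77, 143, 209) = 7 × 11 × 13 × 19 = 19019.

19019 seconds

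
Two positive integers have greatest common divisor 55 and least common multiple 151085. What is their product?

8309675

For any two positive integers, gcd × lcm = product = 55 × 151085 = 8309675.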